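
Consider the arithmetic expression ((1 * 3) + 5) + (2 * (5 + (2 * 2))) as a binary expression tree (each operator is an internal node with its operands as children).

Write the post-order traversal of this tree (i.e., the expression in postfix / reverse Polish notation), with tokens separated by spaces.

1 3 * 5 + 2 5 2 2 * + * +

Post-order on an expression tree gives postfix notation: for each operator, emit left operand, right operand, then the operator.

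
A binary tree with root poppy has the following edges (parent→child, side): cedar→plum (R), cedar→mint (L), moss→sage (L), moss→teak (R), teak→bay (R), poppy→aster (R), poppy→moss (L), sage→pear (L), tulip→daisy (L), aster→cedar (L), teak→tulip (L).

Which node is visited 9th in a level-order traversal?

Level-order visits nodes level by level from the root, left to right within each level.
Level 0: poppy
Level 1: moss, aster
Level 2: sage, teak, cedar
Level 3: pear, tulip, bay, mint, plum
Level 4: daisy
Full level-order sequence: poppy, moss, aster, sage, teak, cedar, pear, tulip, bay, mint, plum, daisy.

bay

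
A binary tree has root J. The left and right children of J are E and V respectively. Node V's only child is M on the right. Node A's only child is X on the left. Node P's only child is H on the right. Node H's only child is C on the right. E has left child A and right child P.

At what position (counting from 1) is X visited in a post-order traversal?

Post-order visits the left subtree, then the right subtree, then the node.
At J: go left to E.
  At E: go left to A.
    At A: go left to X.
      X is a leaf — visit X.
    At A: no right child.
    Visit A.
  At E: go right to P.
    At P: no left child.
    At P: go right to H.
      At H: no left child.
      At H: go right to C.
        C is a leaf — visit C.
      Visit H.
    Visit P.
  Visit E.
At J: go right to V.
  At V: no left child.
  At V: go right to M.
    M is a leaf — visit M.
  Visit V.
Visit J.
Full post-order sequence: X, A, C, H, P, E, M, V, J.

1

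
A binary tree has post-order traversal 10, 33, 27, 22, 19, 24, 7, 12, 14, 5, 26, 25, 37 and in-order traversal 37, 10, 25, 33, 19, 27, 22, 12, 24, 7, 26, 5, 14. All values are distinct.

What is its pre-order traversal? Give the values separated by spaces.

The last element of post-order is the root; it splits in-order into left and right subtrees.
Root 37: left subtree has 0 nodes { }, right has 12 {10, 25, 33, 19, 27, 22, 12, 24, 7, 26, 5, 14}.
  Root 25: left subtree has 1 node {10}, right has 10 {33, 19, 27, 22, 12, 24, 7, 26, 5, 14}.
    Root 26: left subtree has 7 nodes {33, 19, 27, 22, 12, 24, 7}, right has 2 {5, 14}.
      Root 12: left subtree has 4 nodes {33, 19, 27, 22}, right has 2 {24, 7}.
        Root 19: left subtree has 1 node {33}, right has 2 {27, 22}.
          Root 22: left subtree has 1 node {27}, right has 0 { }.
        Root 7: left subtree has 1 node {24}, right has 0 { }.
      Root 5: left subtree has 0 nodes { }, right has 1 {14}.

37 25 10 26 12 19 33 22 27 7 24 5 14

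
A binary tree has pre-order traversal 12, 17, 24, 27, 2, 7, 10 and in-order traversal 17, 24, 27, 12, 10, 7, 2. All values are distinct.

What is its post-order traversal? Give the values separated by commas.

27, 24, 17, 10, 7, 2, 12

The first element of pre-order is the root; it splits in-order into left and right subtrees.
Root 12: left subtree has 3 nodes {17, 24, 27}, right has 3 {10, 7, 2}.
  Root 17: left subtree has 0 nodes { }, right has 2 {24, 27}.
    Root 24: left subtree has 0 nodes { }, right has 1 {27}.
  Root 2: left subtree has 2 nodes {10, 7}, right has 0 { }.
    Root 7: left subtree has 1 node {10}, right has 0 { }.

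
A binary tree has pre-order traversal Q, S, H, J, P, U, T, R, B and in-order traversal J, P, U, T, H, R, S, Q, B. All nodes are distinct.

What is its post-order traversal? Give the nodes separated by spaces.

T U P J R H S B Q

The first element of pre-order is the root; it splits in-order into left and right subtrees.
Root Q: left subtree has 7 nodes {J, P, U, T, H, R, S}, right has 1 {B}.
  Root S: left subtree has 6 nodes {J, P, U, T, H, R}, right has 0 { }.
    Root H: left subtree has 4 nodes {J, P, U, T}, right has 1 {R}.
      Root J: left subtree has 0 nodes { }, right has 3 {P, U, T}.
        Root P: left subtree has 0 nodes { }, right has 2 {U, T}.
          Root U: left subtree has 0 nodes { }, right has 1 {T}.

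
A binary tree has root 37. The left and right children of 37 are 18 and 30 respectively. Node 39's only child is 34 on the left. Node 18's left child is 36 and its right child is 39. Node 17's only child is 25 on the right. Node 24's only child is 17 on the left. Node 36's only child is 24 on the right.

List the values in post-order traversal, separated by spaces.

Post-order visits the left subtree, then the right subtree, then the node.
At 37: go left to 18.
  At 18: go left to 36.
    At 36: no left child.
    At 36: go right to 24.
      At 24: go left to 17.
        At 17: no left child.
        At 17: go right to 25.
          25 is a leaf — visit 25.
        Visit 17.
      At 24: no right child.
      Visit 24.
    Visit 36.
  At 18: go right to 39.
    At 39: go left to 34.
      34 is a leaf — visit 34.
    At 39: no right child.
    Visit 39.
  Visit 18.
At 37: go right to 30.
  30 is a leaf — visit 30.
Visit 37.

25 17 24 36 34 39 18 30 37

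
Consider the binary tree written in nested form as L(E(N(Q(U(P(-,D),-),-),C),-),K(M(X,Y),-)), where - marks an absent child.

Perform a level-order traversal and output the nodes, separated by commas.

Level-order visits nodes level by level from the root, left to right within each level.
Level 0: L
Level 1: E, K
Level 2: N, M
Level 3: Q, C, X, Y
Level 4: U
Level 5: P
Level 6: D

L, E, K, N, M, Q, C, X, Y, U, P, D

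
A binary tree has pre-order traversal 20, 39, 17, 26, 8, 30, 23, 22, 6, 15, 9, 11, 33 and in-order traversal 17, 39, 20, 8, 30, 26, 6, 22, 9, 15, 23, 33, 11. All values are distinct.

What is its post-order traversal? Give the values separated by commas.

The first element of pre-order is the root; it splits in-order into left and right subtrees.
Root 20: left subtree has 2 nodes {17, 39}, right has 10 {8, 30, 26, 6, 22, 9, 15, 23, 33, 11}.
  Root 39: left subtree has 1 node {17}, right has 0 { }.
  Root 26: left subtree has 2 nodes {8, 30}, right has 7 {6, 22, 9, 15, 23, 33, 11}.
    Root 8: left subtree has 0 nodes { }, right has 1 {30}.
    Root 23: left subtree has 4 nodes {6, 22, 9, 15}, right has 2 {33, 11}.
      Root 22: left subtree has 1 node {6}, right has 2 {9, 15}.
        Root 15: left subtree has 1 node {9}, right has 0 { }.
      Root 11: left subtree has 1 node {33}, right has 0 { }.

17, 39, 30, 8, 6, 9, 15, 22, 33, 11, 23, 26, 20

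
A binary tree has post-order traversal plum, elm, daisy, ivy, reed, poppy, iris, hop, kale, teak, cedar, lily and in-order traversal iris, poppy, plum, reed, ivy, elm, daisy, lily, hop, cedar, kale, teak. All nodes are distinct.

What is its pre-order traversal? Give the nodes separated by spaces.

lily iris poppy reed plum ivy daisy elm cedar hop teak kale

The last element of post-order is the root; it splits in-order into left and right subtrees.
Root lily: left subtree has 7 nodes {iris, poppy, plum, reed, ivy, elm, daisy}, right has 4 {hop, cedar, kale, teak}.
  Root iris: left subtree has 0 nodes { }, right has 6 {poppy, plum, reed, ivy, elm, daisy}.
    Root poppy: left subtree has 0 nodes { }, right has 5 {plum, reed, ivy, elm, daisy}.
      Root reed: left subtree has 1 node {plum}, right has 3 {ivy, elm, daisy}.
        Root ivy: left subtree has 0 nodes { }, right has 2 {elm, daisy}.
          Root daisy: left subtree has 1 node {elm}, right has 0 { }.
  Root cedar: left subtree has 1 node {hop}, right has 2 {kale, teak}.
    Root teak: left subtree has 1 node {kale}, right has 0 { }.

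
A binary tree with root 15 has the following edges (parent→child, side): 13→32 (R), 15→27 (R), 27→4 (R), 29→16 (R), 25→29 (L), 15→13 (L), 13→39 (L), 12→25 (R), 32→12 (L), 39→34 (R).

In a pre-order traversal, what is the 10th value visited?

Pre-order visits the node, then its left subtree, then its right subtree.
Visit 15.
At 15: go left to 13.
  Visit 13.
  At 13: go left to 39.
    Visit 39.
    At 39: no left child.
    At 39: go right to 34.
      34 is a leaf — visit 34.
  At 13: go right to 32.
    Visit 32.
    At 32: go left to 12.
      Visit 12.
      At 12: no left child.
      At 12: go right to 25.
        Visit 25.
        At 25: go left to 29.
          Visit 29.
          At 29: no left child.
          At 29: go right to 16.
            16 is a leaf — visit 16.
        At 25: no right child.
    At 32: no right child.
At 15: go right to 27.
  Visit 27.
  At 27: no left child.
  At 27: go right to 4.
    4 is a leaf — visit 4.
Full pre-order sequence: 15, 13, 39, 34, 32, 12, 25, 29, 16, 27, 4.

27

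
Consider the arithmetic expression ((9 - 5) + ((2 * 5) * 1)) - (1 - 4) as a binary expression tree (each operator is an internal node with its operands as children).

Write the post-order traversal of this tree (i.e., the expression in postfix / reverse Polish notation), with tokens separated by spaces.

9 5 - 2 5 * 1 * + 1 4 - -

Post-order on an expression tree gives postfix notation: for each operator, emit left operand, right operand, then the operator.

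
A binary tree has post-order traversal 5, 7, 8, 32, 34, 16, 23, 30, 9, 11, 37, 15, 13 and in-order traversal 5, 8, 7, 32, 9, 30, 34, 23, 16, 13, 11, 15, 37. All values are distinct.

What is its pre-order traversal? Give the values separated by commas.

13, 9, 32, 8, 5, 7, 30, 23, 34, 16, 15, 11, 37

The last element of post-order is the root; it splits in-order into left and right subtrees.
Root 13: left subtree has 9 nodes {5, 8, 7, 32, 9, 30, 34, 23, 16}, right has 3 {11, 15, 37}.
  Root 9: left subtree has 4 nodes {5, 8, 7, 32}, right has 4 {30, 34, 23, 16}.
    Root 32: left subtree has 3 nodes {5, 8, 7}, right has 0 { }.
      Root 8: left subtree has 1 node {5}, right has 1 {7}.
    Root 30: left subtree has 0 nodes { }, right has 3 {34, 23, 16}.
      Root 23: left subtree has 1 node {34}, right has 1 {16}.
  Root 15: left subtree has 1 node {11}, right has 1 {37}.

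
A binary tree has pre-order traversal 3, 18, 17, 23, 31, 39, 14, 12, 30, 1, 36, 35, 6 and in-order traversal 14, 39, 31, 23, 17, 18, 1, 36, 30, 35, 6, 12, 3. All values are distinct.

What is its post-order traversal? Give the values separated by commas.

The first element of pre-order is the root; it splits in-order into left and right subtrees.
Root 3: left subtree has 12 nodes {14, 39, 31, 23, 17, 18, 1, 36, 30, 35, 6, 12}, right has 0 { }.
  Root 18: left subtree has 5 nodes {14, 39, 31, 23, 17}, right has 6 {1, 36, 30, 35, 6, 12}.
    Root 17: left subtree has 4 nodes {14, 39, 31, 23}, right has 0 { }.
      Root 23: left subtree has 3 nodes {14, 39, 31}, right has 0 { }.
        Root 31: left subtree has 2 nodes {14, 39}, right has 0 { }.
          Root 39: left subtree has 1 node {14}, right has 0 { }.
    Root 12: left subtree has 5 nodes {1, 36, 30, 35, 6}, right has 0 { }.
      Root 30: left subtree has 2 nodes {1, 36}, right has 2 {35, 6}.
        Root 1: left subtree has 0 nodes { }, right has 1 {36}.
        Root 35: left subtree has 0 nodes { }, right has 1 {6}.

14, 39, 31, 23, 17, 36, 1, 6, 35, 30, 12, 18, 3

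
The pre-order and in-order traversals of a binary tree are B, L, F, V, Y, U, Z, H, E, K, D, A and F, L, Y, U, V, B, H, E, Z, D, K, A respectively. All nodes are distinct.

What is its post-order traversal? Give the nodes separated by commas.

The first element of pre-order is the root; it splits in-order into left and right subtrees.
Root B: left subtree has 5 nodes {F, L, Y, U, V}, right has 6 {H, E, Z, D, K, A}.
  Root L: left subtree has 1 node {F}, right has 3 {Y, U, V}.
    Root V: left subtree has 2 nodes {Y, U}, right has 0 { }.
      Root Y: left subtree has 0 nodes { }, right has 1 {U}.
  Root Z: left subtree has 2 nodes {H, E}, right has 3 {D, K, A}.
    Root H: left subtree has 0 nodes { }, right has 1 {E}.
    Root K: left subtree has 1 node {D}, right has 1 {A}.

F, U, Y, V, L, E, H, D, A, K, Z, B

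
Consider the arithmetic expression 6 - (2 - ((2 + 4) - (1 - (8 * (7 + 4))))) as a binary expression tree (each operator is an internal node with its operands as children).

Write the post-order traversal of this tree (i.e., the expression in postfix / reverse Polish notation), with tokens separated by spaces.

6 2 2 4 + 1 8 7 4 + * - - - -

Post-order on an expression tree gives postfix notation: for each operator, emit left operand, right operand, then the operator.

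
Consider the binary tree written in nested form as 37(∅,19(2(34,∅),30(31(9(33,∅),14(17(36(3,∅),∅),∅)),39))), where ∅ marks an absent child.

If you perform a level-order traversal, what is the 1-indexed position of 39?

7

Level-order visits nodes level by level from the root, left to right within each level.
Level 0: 37
Level 1: 19
Level 2: 2, 30
Level 3: 34, 31, 39
Level 4: 9, 14
Level 5: 33, 17
Level 6: 36
Level 7: 3
Full level-order sequence: 37, 19, 2, 30, 34, 31, 39, 9, 14, 33, 17, 36, 3.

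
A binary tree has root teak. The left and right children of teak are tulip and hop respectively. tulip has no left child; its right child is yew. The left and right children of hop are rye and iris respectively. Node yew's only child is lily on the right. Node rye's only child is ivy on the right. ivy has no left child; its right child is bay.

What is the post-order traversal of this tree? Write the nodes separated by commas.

Post-order visits the left subtree, then the right subtree, then the node.
At teak: go left to tulip.
  At tulip: no left child.
  At tulip: go right to yew.
    At yew: no left child.
    At yew: go right to lily.
      lily is a leaf — visit lily.
    Visit yew.
  Visit tulip.
At teak: go right to hop.
  At hop: go left to rye.
    At rye: no left child.
    At rye: go right to ivy.
      At ivy: no left child.
      At ivy: go right to bay.
        bay is a leaf — visit bay.
      Visit ivy.
    Visit rye.
  At hop: go right to iris.
    iris is a leaf — visit iris.
  Visit hop.
Visit teak.

lily, yew, tulip, bay, ivy, rye, iris, hop, teak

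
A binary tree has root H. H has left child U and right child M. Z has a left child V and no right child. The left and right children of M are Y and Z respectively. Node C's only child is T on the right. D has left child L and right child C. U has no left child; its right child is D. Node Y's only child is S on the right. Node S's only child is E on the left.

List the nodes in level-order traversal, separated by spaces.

H U M D Y Z L C S V T E

Level-order visits nodes level by level from the root, left to right within each level.
Level 0: H
Level 1: U, M
Level 2: D, Y, Z
Level 3: L, C, S, V
Level 4: T, E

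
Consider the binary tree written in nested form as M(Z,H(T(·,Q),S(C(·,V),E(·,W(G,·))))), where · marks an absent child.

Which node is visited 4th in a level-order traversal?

Level-order visits nodes level by level from the root, left to right within each level.
Level 0: M
Level 1: Z, H
Level 2: T, S
Level 3: Q, C, E
Level 4: V, W
Level 5: G
Full level-order sequence: M, Z, H, T, S, Q, C, E, V, W, G.

T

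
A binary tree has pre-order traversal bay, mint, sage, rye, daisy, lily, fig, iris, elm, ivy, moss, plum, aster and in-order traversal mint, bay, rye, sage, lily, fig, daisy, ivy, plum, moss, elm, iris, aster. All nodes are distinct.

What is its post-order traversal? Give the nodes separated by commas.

mint, rye, fig, lily, plum, moss, ivy, elm, aster, iris, daisy, sage, bay

The first element of pre-order is the root; it splits in-order into left and right subtrees.
Root bay: left subtree has 1 node {mint}, right has 11 {rye, sage, lily, fig, daisy, ivy, plum, moss, elm, iris, aster}.
  Root sage: left subtree has 1 node {rye}, right has 9 {lily, fig, daisy, ivy, plum, moss, elm, iris, aster}.
    Root daisy: left subtree has 2 nodes {lily, fig}, right has 6 {ivy, plum, moss, elm, iris, aster}.
      Root lily: left subtree has 0 nodes { }, right has 1 {fig}.
      Root iris: left subtree has 4 nodes {ivy, plum, moss, elm}, right has 1 {aster}.
        Root elm: left subtree has 3 nodes {ivy, plum, moss}, right has 0 { }.
          Root ivy: left subtree has 0 nodes { }, right has 2 {plum, moss}.
            Root moss: left subtree has 1 node {plum}, right has 0 { }.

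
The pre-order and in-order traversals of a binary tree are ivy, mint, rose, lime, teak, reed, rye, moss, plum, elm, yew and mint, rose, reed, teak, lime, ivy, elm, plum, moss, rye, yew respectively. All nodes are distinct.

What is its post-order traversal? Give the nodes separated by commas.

reed, teak, lime, rose, mint, elm, plum, moss, yew, rye, ivy

The first element of pre-order is the root; it splits in-order into left and right subtrees.
Root ivy: left subtree has 5 nodes {mint, rose, reed, teak, lime}, right has 5 {elm, plum, moss, rye, yew}.
  Root mint: left subtree has 0 nodes { }, right has 4 {rose, reed, teak, lime}.
    Root rose: left subtree has 0 nodes { }, right has 3 {reed, teak, lime}.
      Root lime: left subtree has 2 nodes {reed, teak}, right has 0 { }.
        Root teak: left subtree has 1 node {reed}, right has 0 { }.
  Root rye: left subtree has 3 nodes {elm, plum, moss}, right has 1 {yew}.
    Root moss: left subtree has 2 nodes {elm, plum}, right has 0 { }.
      Root plum: left subtree has 1 node {elm}, right has 0 { }.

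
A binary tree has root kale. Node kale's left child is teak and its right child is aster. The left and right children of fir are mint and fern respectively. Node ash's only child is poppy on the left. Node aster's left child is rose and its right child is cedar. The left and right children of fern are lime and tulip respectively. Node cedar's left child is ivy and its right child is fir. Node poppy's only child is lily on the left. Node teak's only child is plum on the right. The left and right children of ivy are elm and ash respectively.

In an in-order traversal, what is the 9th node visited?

In-order visits the left subtree, then the node, then the right subtree.
At kale: go left to teak.
  At teak: no left child.
  Visit teak.
  At teak: go right to plum.
    plum is a leaf — visit plum.
Visit kale.
At kale: go right to aster.
  At aster: go left to rose.
    rose is a leaf — visit rose.
  Visit aster.
  At aster: go right to cedar.
    At cedar: go left to ivy.
      At ivy: go left to elm.
        elm is a leaf — visit elm.
      Visit ivy.
      At ivy: go right to ash.
        At ash: go left to poppy.
          At poppy: go left to lily.
            lily is a leaf — visit lily.
          Visit poppy.
          At poppy: no right child.
        Visit ash.
        At ash: no right child.
    Visit cedar.
    At cedar: go right to fir.
      At fir: go left to mint.
        mint is a leaf — visit mint.
      Visit fir.
      At fir: go right to fern.
        At fern: go left to lime.
          lime is a leaf — visit lime.
        Visit fern.
        At fern: go right to tulip.
          tulip is a leaf — visit tulip.
Full in-order sequence: teak, plum, kale, rose, aster, elm, ivy, lily, poppy, ash, cedar, mint, fir, lime, fern, tulip.

poppy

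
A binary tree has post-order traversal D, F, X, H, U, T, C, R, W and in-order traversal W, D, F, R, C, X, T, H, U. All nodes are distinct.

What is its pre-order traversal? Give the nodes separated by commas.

W, R, F, D, C, T, X, U, H

The last element of post-order is the root; it splits in-order into left and right subtrees.
Root W: left subtree has 0 nodes { }, right has 8 {D, F, R, C, X, T, H, U}.
  Root R: left subtree has 2 nodes {D, F}, right has 5 {C, X, T, H, U}.
    Root F: left subtree has 1 node {D}, right has 0 { }.
    Root C: left subtree has 0 nodes { }, right has 4 {X, T, H, U}.
      Root T: left subtree has 1 node {X}, right has 2 {H, U}.
        Root U: left subtree has 1 node {H}, right has 0 { }.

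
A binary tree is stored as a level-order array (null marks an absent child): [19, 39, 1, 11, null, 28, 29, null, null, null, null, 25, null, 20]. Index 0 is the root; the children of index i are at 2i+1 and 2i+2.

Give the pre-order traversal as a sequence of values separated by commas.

19, 39, 11, 1, 28, 25, 29, 20

Pre-order visits the node, then its left subtree, then its right subtree.
Visit 19.
At 19: go left to 39.
  Visit 39.
  At 39: go left to 11.
    11 is a leaf — visit 11.
  At 39: no right child.
At 19: go right to 1.
  Visit 1.
  At 1: go left to 28.
    Visit 28.
    At 28: go left to 25.
      25 is a leaf — visit 25.
    At 28: no right child.
  At 1: go right to 29.
    Visit 29.
    At 29: go left to 20.
      20 is a leaf — visit 20.
    At 29: no right child.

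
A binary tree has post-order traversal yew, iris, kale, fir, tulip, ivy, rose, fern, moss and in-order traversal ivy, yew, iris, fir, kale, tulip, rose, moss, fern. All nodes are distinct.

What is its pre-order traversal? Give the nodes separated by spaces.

The last element of post-order is the root; it splits in-order into left and right subtrees.
Root moss: left subtree has 7 nodes {ivy, yew, iris, fir, kale, tulip, rose}, right has 1 {fern}.
  Root rose: left subtree has 6 nodes {ivy, yew, iris, fir, kale, tulip}, right has 0 { }.
    Root ivy: left subtree has 0 nodes { }, right has 5 {yew, iris, fir, kale, tulip}.
      Root tulip: left subtree has 4 nodes {yew, iris, fir, kale}, right has 0 { }.
        Root fir: left subtree has 2 nodes {yew, iris}, right has 1 {kale}.
          Root iris: left subtree has 1 node {yew}, right has 0 { }.

moss rose ivy tulip fir iris yew kale fern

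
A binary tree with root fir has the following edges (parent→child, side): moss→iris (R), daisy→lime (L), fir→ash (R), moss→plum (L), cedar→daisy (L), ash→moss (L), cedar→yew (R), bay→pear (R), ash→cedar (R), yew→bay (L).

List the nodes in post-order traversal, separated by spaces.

Post-order visits the left subtree, then the right subtree, then the node.
At fir: no left child.
At fir: go right to ash.
  At ash: go left to moss.
    At moss: go left to plum.
      plum is a leaf — visit plum.
    At moss: go right to iris.
      iris is a leaf — visit iris.
    Visit moss.
  At ash: go right to cedar.
    At cedar: go left to daisy.
      At daisy: go left to lime.
        lime is a leaf — visit lime.
      At daisy: no right child.
      Visit daisy.
    At cedar: go right to yew.
      At yew: go left to bay.
        At bay: no left child.
        At bay: go right to pear.
          pear is a leaf — visit pear.
        Visit bay.
      At yew: no right child.
      Visit yew.
    Visit cedar.
  Visit ash.
Visit fir.

plum iris moss lime daisy pear bay yew cedar ash fir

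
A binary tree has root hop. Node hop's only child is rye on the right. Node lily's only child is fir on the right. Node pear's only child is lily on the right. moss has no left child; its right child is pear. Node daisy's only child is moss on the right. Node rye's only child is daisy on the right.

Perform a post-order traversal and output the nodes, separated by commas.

fir, lily, pear, moss, daisy, rye, hop

Post-order visits the left subtree, then the right subtree, then the node.
At hop: no left child.
At hop: go right to rye.
  At rye: no left child.
  At rye: go right to daisy.
    At daisy: no left child.
    At daisy: go right to moss.
      At moss: no left child.
      At moss: go right to pear.
        At pear: no left child.
        At pear: go right to lily.
          At lily: no left child.
          At lily: go right to fir.
            fir is a leaf — visit fir.
          Visit lily.
        Visit pear.
      Visit moss.
    Visit daisy.
  Visit rye.
Visit hop.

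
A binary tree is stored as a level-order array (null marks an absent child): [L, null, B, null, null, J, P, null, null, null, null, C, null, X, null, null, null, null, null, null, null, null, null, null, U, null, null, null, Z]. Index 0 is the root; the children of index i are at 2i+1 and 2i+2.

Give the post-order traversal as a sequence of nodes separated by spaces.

U C J Z X P B L

Post-order visits the left subtree, then the right subtree, then the node.
At L: no left child.
At L: go right to B.
  At B: go left to J.
    At J: go left to C.
      At C: no left child.
      At C: go right to U.
        U is a leaf — visit U.
      Visit C.
    At J: no right child.
    Visit J.
  At B: go right to P.
    At P: go left to X.
      At X: no left child.
      At X: go right to Z.
        Z is a leaf — visit Z.
      Visit X.
    At P: no right child.
    Visit P.
  Visit B.
Visit L.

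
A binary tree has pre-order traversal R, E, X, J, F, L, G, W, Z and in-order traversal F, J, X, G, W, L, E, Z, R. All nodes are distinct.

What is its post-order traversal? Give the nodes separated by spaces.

F J W G L X Z E R

The first element of pre-order is the root; it splits in-order into left and right subtrees.
Root R: left subtree has 8 nodes {F, J, X, G, W, L, E, Z}, right has 0 { }.
  Root E: left subtree has 6 nodes {F, J, X, G, W, L}, right has 1 {Z}.
    Root X: left subtree has 2 nodes {F, J}, right has 3 {G, W, L}.
      Root J: left subtree has 1 node {F}, right has 0 { }.
      Root L: left subtree has 2 nodes {G, W}, right has 0 { }.
        Root G: left subtree has 0 nodes { }, right has 1 {W}.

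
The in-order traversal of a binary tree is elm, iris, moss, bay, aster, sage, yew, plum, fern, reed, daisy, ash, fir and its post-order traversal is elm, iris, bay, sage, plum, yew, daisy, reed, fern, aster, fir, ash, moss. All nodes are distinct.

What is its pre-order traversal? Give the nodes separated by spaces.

moss iris elm ash aster bay fern yew sage plum reed daisy fir

The last element of post-order is the root; it splits in-order into left and right subtrees.
Root moss: left subtree has 2 nodes {elm, iris}, right has 10 {bay, aster, sage, yew, plum, fern, reed, daisy, ash, fir}.
  Root iris: left subtree has 1 node {elm}, right has 0 { }.
  Root ash: left subtree has 8 nodes {bay, aster, sage, yew, plum, fern, reed, daisy}, right has 1 {fir}.
    Root aster: left subtree has 1 node {bay}, right has 6 {sage, yew, plum, fern, reed, daisy}.
      Root fern: left subtree has 3 nodes {sage, yew, plum}, right has 2 {reed, daisy}.
        Root yew: left subtree has 1 node {sage}, right has 1 {plum}.
        Root reed: left subtree has 0 nodes { }, right has 1 {daisy}.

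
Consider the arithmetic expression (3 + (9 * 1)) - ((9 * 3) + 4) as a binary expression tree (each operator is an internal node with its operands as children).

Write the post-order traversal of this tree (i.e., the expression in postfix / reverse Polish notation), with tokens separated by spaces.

3 9 1 * + 9 3 * 4 + -

Post-order on an expression tree gives postfix notation: for each operator, emit left operand, right operand, then the operator.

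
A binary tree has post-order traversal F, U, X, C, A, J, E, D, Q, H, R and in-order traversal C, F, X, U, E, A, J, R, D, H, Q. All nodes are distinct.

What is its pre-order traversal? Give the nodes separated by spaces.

R E C X F U J A H D Q

The last element of post-order is the root; it splits in-order into left and right subtrees.
Root R: left subtree has 7 nodes {C, F, X, U, E, A, J}, right has 3 {D, H, Q}.
  Root E: left subtree has 4 nodes {C, F, X, U}, right has 2 {A, J}.
    Root C: left subtree has 0 nodes { }, right has 3 {F, X, U}.
      Root X: left subtree has 1 node {F}, right has 1 {U}.
    Root J: left subtree has 1 node {A}, right has 0 { }.
  Root H: left subtree has 1 node {D}, right has 1 {Q}.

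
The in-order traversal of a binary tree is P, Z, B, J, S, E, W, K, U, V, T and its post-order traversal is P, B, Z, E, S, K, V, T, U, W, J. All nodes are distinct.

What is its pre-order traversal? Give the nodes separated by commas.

J, Z, P, B, W, S, E, U, K, T, V

The last element of post-order is the root; it splits in-order into left and right subtrees.
Root J: left subtree has 3 nodes {P, Z, B}, right has 7 {S, E, W, K, U, V, T}.
  Root Z: left subtree has 1 node {P}, right has 1 {B}.
  Root W: left subtree has 2 nodes {S, E}, right has 4 {K, U, V, T}.
    Root S: left subtree has 0 nodes { }, right has 1 {E}.
    Root U: left subtree has 1 node {K}, right has 2 {V, T}.
      Root T: left subtree has 1 node {V}, right has 0 { }.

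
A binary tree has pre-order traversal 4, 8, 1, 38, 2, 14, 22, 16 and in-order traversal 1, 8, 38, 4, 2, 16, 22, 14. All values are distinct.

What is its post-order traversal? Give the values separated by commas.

The first element of pre-order is the root; it splits in-order into left and right subtrees.
Root 4: left subtree has 3 nodes {1, 8, 38}, right has 4 {2, 16, 22, 14}.
  Root 8: left subtree has 1 node {1}, right has 1 {38}.
  Root 2: left subtree has 0 nodes { }, right has 3 {16, 22, 14}.
    Root 14: left subtree has 2 nodes {16, 22}, right has 0 { }.
      Root 22: left subtree has 1 node {16}, right has 0 { }.

1, 38, 8, 16, 22, 14, 2, 4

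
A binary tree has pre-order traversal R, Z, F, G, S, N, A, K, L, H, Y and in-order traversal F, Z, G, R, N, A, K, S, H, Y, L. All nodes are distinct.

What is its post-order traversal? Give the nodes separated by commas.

F, G, Z, K, A, N, Y, H, L, S, R

The first element of pre-order is the root; it splits in-order into left and right subtrees.
Root R: left subtree has 3 nodes {F, Z, G}, right has 7 {N, A, K, S, H, Y, L}.
  Root Z: left subtree has 1 node {F}, right has 1 {G}.
  Root S: left subtree has 3 nodes {N, A, K}, right has 3 {H, Y, L}.
    Root N: left subtree has 0 nodes { }, right has 2 {A, K}.
      Root A: left subtree has 0 nodes { }, right has 1 {K}.
    Root L: left subtree has 2 nodes {H, Y}, right has 0 { }.
      Root H: left subtree has 0 nodes { }, right has 1 {Y}.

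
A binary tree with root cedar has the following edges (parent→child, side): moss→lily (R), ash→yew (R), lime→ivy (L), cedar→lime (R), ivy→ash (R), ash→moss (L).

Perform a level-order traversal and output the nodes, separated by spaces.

Level-order visits nodes level by level from the root, left to right within each level.
Level 0: cedar
Level 1: lime
Level 2: ivy
Level 3: ash
Level 4: moss, yew
Level 5: lily

cedar lime ivy ash moss yew lily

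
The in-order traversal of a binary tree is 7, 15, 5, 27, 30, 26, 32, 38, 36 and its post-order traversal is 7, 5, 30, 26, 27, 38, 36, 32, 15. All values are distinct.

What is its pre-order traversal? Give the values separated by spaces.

15 7 32 27 5 26 30 36 38

The last element of post-order is the root; it splits in-order into left and right subtrees.
Root 15: left subtree has 1 node {7}, right has 7 {5, 27, 30, 26, 32, 38, 36}.
  Root 32: left subtree has 4 nodes {5, 27, 30, 26}, right has 2 {38, 36}.
    Root 27: left subtree has 1 node {5}, right has 2 {30, 26}.
      Root 26: left subtree has 1 node {30}, right has 0 { }.
    Root 36: left subtree has 1 node {38}, right has 0 { }.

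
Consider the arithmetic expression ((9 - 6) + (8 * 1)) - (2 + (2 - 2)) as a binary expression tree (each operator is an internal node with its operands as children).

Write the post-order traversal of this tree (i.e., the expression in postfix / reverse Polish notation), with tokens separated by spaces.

Post-order on an expression tree gives postfix notation: for each operator, emit left operand, right operand, then the operator.

9 6 - 8 1 * + 2 2 2 - + -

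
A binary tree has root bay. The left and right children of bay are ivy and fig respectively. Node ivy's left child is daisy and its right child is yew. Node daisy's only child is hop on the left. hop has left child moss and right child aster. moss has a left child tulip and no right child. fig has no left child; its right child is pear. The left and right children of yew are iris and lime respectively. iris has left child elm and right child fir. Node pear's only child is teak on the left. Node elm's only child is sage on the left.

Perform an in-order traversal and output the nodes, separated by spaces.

In-order visits the left subtree, then the node, then the right subtree.
At bay: go left to ivy.
  At ivy: go left to daisy.
    At daisy: go left to hop.
      At hop: go left to moss.
        At moss: go left to tulip.
          tulip is a leaf — visit tulip.
        Visit moss.
        At moss: no right child.
      Visit hop.
      At hop: go right to aster.
        aster is a leaf — visit aster.
    Visit daisy.
    At daisy: no right child.
  Visit ivy.
  At ivy: go right to yew.
    At yew: go left to iris.
      At iris: go left to elm.
        At elm: go left to sage.
          sage is a leaf — visit sage.
        Visit elm.
        At elm: no right child.
      Visit iris.
      At iris: go right to fir.
        fir is a leaf — visit fir.
    Visit yew.
    At yew: go right to lime.
      lime is a leaf — visit lime.
Visit bay.
At bay: go right to fig.
  At fig: no left child.
  Visit fig.
  At fig: go right to pear.
    At pear: go left to teak.
      teak is a leaf — visit teak.
    Visit pear.
    At pear: no right child.

tulip moss hop aster daisy ivy sage elm iris fir yew lime bay fig teak pear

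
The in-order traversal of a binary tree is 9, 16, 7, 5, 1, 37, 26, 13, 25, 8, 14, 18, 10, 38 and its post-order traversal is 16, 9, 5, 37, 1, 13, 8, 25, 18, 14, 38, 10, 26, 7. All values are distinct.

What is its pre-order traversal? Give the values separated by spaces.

7 9 16 26 1 5 37 10 14 25 13 8 18 38

The last element of post-order is the root; it splits in-order into left and right subtrees.
Root 7: left subtree has 2 nodes {9, 16}, right has 11 {5, 1, 37, 26, 13, 25, 8, 14, 18, 10, 38}.
  Root 9: left subtree has 0 nodes { }, right has 1 {16}.
  Root 26: left subtree has 3 nodes {5, 1, 37}, right has 7 {13, 25, 8, 14, 18, 10, 38}.
    Root 1: left subtree has 1 node {5}, right has 1 {37}.
    Root 10: left subtree has 5 nodes {13, 25, 8, 14, 18}, right has 1 {38}.
      Root 14: left subtree has 3 nodes {13, 25, 8}, right has 1 {18}.
        Root 25: left subtree has 1 node {13}, right has 1 {8}.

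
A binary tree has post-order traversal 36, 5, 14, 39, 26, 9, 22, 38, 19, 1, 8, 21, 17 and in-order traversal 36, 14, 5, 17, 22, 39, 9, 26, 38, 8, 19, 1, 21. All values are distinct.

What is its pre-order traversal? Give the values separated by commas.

The last element of post-order is the root; it splits in-order into left and right subtrees.
Root 17: left subtree has 3 nodes {36, 14, 5}, right has 9 {22, 39, 9, 26, 38, 8, 19, 1, 21}.
  Root 14: left subtree has 1 node {36}, right has 1 {5}.
  Root 21: left subtree has 8 nodes {22, 39, 9, 26, 38, 8, 19, 1}, right has 0 { }.
    Root 8: left subtree has 5 nodes {22, 39, 9, 26, 38}, right has 2 {19, 1}.
      Root 38: left subtree has 4 nodes {22, 39, 9, 26}, right has 0 { }.
        Root 22: left subtree has 0 nodes { }, right has 3 {39, 9, 26}.
          Root 9: left subtree has 1 node {39}, right has 1 {26}.
      Root 1: left subtree has 1 node {19}, right has 0 { }.

17, 14, 36, 5, 21, 8, 38, 22, 9, 39, 26, 1, 19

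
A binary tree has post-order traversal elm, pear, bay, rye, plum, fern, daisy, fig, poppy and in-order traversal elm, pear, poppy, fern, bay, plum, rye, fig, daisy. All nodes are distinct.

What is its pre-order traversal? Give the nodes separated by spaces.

The last element of post-order is the root; it splits in-order into left and right subtrees.
Root poppy: left subtree has 2 nodes {elm, pear}, right has 6 {fern, bay, plum, rye, fig, daisy}.
  Root pear: left subtree has 1 node {elm}, right has 0 { }.
  Root fig: left subtree has 4 nodes {fern, bay, plum, rye}, right has 1 {daisy}.
    Root fern: left subtree has 0 nodes { }, right has 3 {bay, plum, rye}.
      Root plum: left subtree has 1 node {bay}, right has 1 {rye}.

poppy pear elm fig fern plum bay rye daisy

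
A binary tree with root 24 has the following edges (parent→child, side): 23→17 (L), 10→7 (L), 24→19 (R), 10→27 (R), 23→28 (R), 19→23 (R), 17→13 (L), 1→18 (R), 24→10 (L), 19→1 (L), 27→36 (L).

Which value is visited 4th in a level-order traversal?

Level-order visits nodes level by level from the root, left to right within each level.
Level 0: 24
Level 1: 10, 19
Level 2: 7, 27, 1, 23
Level 3: 36, 18, 17, 28
Level 4: 13
Full level-order sequence: 24, 10, 19, 7, 27, 1, 23, 36, 18, 17, 28, 13.

7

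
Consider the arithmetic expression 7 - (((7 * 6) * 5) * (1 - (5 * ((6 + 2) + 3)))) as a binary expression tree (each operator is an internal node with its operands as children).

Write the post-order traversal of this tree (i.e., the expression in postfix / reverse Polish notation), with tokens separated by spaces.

Post-order on an expression tree gives postfix notation: for each operator, emit left operand, right operand, then the operator.

7 7 6 * 5 * 1 5 6 2 + 3 + * - * -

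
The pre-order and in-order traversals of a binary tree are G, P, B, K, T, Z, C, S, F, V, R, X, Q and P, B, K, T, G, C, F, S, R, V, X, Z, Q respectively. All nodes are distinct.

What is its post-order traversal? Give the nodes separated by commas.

The first element of pre-order is the root; it splits in-order into left and right subtrees.
Root G: left subtree has 4 nodes {P, B, K, T}, right has 8 {C, F, S, R, V, X, Z, Q}.
  Root P: left subtree has 0 nodes { }, right has 3 {B, K, T}.
    Root B: left subtree has 0 nodes { }, right has 2 {K, T}.
      Root K: left subtree has 0 nodes { }, right has 1 {T}.
  Root Z: left subtree has 6 nodes {C, F, S, R, V, X}, right has 1 {Q}.
    Root C: left subtree has 0 nodes { }, right has 5 {F, S, R, V, X}.
      Root S: left subtree has 1 node {F}, right has 3 {R, V, X}.
        Root V: left subtree has 1 node {R}, right has 1 {X}.

T, K, B, P, F, R, X, V, S, C, Q, Z, G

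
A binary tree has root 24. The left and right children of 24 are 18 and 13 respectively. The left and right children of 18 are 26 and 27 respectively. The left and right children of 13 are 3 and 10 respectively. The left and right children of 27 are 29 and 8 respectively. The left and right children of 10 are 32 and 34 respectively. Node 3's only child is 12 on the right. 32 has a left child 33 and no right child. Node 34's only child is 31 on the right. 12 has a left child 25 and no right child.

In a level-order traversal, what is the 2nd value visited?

Level-order visits nodes level by level from the root, left to right within each level.
Level 0: 24
Level 1: 18, 13
Level 2: 26, 27, 3, 10
Level 3: 29, 8, 12, 32, 34
Level 4: 25, 33, 31
Full level-order sequence: 24, 18, 13, 26, 27, 3, 10, 29, 8, 12, 32, 34, 25, 33, 31.

18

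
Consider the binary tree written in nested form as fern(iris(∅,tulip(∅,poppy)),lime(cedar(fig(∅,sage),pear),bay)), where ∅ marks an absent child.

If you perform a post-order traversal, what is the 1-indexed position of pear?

6

Post-order visits the left subtree, then the right subtree, then the node.
At fern: go left to iris.
  At iris: no left child.
  At iris: go right to tulip.
    At tulip: no left child.
    At tulip: go right to poppy.
      poppy is a leaf — visit poppy.
    Visit tulip.
  Visit iris.
At fern: go right to lime.
  At lime: go left to cedar.
    At cedar: go left to fig.
      At fig: no left child.
      At fig: go right to sage.
        sage is a leaf — visit sage.
      Visit fig.
    At cedar: go right to pear.
      pear is a leaf — visit pear.
    Visit cedar.
  At lime: go right to bay.
    bay is a leaf — visit bay.
  Visit lime.
Visit fern.
Full post-order sequence: poppy, tulip, iris, sage, fig, pear, cedar, bay, lime, fern.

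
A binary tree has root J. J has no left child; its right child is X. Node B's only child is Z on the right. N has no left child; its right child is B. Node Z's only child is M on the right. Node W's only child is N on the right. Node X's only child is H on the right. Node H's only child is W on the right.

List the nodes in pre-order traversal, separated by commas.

J, X, H, W, N, B, Z, M

Pre-order visits the node, then its left subtree, then its right subtree.
Visit J.
At J: no left child.
At J: go right to X.
  Visit X.
  At X: no left child.
  At X: go right to H.
    Visit H.
    At H: no left child.
    At H: go right to W.
      Visit W.
      At W: no left child.
      At W: go right to N.
        Visit N.
        At N: no left child.
        At N: go right to B.
          Visit B.
          At B: no left child.
          At B: go right to Z.
            Visit Z.
            At Z: no left child.
            At Z: go right to M.
              M is a leaf — visit M.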